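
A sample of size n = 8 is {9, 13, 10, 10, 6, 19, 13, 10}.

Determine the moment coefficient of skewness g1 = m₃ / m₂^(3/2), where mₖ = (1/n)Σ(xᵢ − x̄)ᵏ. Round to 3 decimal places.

0.844

x̄ = (9 + 13 + 10 + 10 + 6 + 19 + 13 + 10) / 8 = 11.2500
deviations (xᵢ − x̄): -2.2500, 1.7500, -1.2500, -1.2500, -5.2500, 7.7500, 1.7500, -1.2500
Σ(xᵢ − x̄)² = 103.5000 ⇒ m₂ = 103.5000/8 = 12.93750
Σ(xᵢ − x̄)³ = 314.2500 ⇒ m₃ = 314.2500/8 = 39.28125
m₂^(3/2) = 12.93750^(1.5) = 46.53455
g1 = m₃ / m₂^(3/2) = 39.28125 / 46.53455 ≈ 0.844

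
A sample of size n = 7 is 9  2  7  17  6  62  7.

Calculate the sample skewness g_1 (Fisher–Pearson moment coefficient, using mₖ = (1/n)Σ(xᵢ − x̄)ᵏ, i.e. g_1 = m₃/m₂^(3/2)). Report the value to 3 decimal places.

1.852

x̄ = (9 + 2 + 7 + 17 + 6 + 62 + 7) / 7 = 15.7143
deviations (xᵢ − x̄): -6.7143, -13.7143, -8.7143, 1.2857, -9.7143, 46.2857, -8.7143
Σ(xᵢ − x̄)² = 2623.4286 ⇒ m₂ = 2623.4286/7 = 374.77551
Σ(xᵢ − x̄)³ = 94040.8163 ⇒ m₃ = 94040.8163/7 = 13434.40233
m₂^(3/2) = 374.77551^(1.5) = 7255.32391
g_1 = m₃ / m₂^(3/2) = 13434.40233 / 7255.32391 ≈ 1.852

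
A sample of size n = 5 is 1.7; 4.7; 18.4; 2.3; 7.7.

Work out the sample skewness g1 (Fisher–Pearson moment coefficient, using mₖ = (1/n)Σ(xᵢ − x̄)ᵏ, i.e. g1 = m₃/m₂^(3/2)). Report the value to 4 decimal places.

1.0932

x̄ = (1.7 + 4.7 + 18.4 + 2.3 + 7.7) / 5 = 6.9600
deviations (xᵢ − x̄): -5.2600, -2.2600, 11.4400, -4.6600, 0.7400
Σ(xᵢ − x̄)² = 185.9120 ⇒ m₂ = 185.9120/5 = 37.18240
Σ(xᵢ − x̄)³ = 1239.3298 ⇒ m₃ = 1239.3298/5 = 247.86595
m₂^(3/2) = 37.18240^(1.5) = 226.72851
g1 = m₃ / m₂^(3/2) = 247.86595 / 226.72851 ≈ 1.0932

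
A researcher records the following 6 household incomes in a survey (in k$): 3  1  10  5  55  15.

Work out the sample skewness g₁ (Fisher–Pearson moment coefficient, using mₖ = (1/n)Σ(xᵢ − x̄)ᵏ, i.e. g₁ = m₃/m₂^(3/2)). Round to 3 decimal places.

1.552

x̄ = (3 + 1 + 10 + 5 + 55 + 15) / 6 = 14.8333
deviations (xᵢ − x̄): -11.8333, -13.8333, -4.8333, -9.8333, 40.1667, 0.1667
Σ(xᵢ − x̄)² = 2064.8333 ⇒ m₂ = 2064.8333/6 = 344.13889
Σ(xᵢ − x̄)³ = 59435.4444 ⇒ m₃ = 59435.4444/6 = 9905.90741
m₂^(3/2) = 344.13889^(1.5) = 6384.11392
g₁ = m₃ / m₂^(3/2) = 9905.90741 / 6384.11392 ≈ 1.552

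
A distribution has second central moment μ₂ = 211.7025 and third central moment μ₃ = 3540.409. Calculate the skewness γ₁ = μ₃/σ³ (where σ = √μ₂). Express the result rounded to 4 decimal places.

1.1494

σ = √μ₂ = √211.7025 = 14.55000
σ³ = μ₂^(3/2) = 3080.27138
γ₁ = μ₃/σ³ = 3540.409 / 3080.27138 ≈ 1.1494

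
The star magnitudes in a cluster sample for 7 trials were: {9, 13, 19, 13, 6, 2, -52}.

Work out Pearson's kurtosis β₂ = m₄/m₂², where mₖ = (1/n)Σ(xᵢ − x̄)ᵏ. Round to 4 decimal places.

4.7074

x̄ = 1.4286
Σ(xᵢ − x̄)² = 3509.7143 ⇒ m₂ = 501.38776
Σ(xᵢ − x̄)⁴ = 8283721.2711 ⇒ m₄ = 1183388.75302
m₂² = 251389.68097
β₂ = m₄/m₂² = 1183388.75302 / 251389.68097 ≈ 4.7074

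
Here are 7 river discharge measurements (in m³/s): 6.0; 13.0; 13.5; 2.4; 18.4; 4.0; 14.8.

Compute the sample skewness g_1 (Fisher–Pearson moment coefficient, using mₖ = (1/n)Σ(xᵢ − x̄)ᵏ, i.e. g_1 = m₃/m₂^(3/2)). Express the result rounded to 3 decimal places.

x̄ = (6.0 + 13.0 + 13.5 + 2.4 + 18.4 + 4.0 + 14.8) / 7 = 10.3000
deviations (xᵢ − x̄): -4.3000, 2.7000, 3.2000, -7.9000, 8.1000, -6.3000, 4.5000
Σ(xᵢ − x̄)² = 223.9800 ⇒ m₂ = 223.9800/7 = 31.99714
Σ(xᵢ − x̄)³ = -147.5760 ⇒ m₃ = -147.5760/7 = -21.08229
m₂^(3/2) = 31.99714^(1.5) = 180.99509
g_1 = m₃ / m₂^(3/2) = -21.08229 / 180.99509 ≈ -0.116

-0.116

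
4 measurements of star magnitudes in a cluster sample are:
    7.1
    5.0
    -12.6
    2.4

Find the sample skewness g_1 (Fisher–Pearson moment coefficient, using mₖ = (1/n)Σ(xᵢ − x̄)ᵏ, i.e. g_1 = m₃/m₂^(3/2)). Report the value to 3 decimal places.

-0.998

x̄ = (7.1 + 5.0 - 12.6 + 2.4) / 4 = 0.4750
deviations (xᵢ − x̄): 6.6250, 4.5250, -13.0750, 1.9250
Σ(xᵢ − x̄)² = 239.0275 ⇒ m₂ = 239.0275/4 = 59.75687
Σ(xᵢ − x̄)³ = -1844.6839 ⇒ m₃ = -1844.6839/4 = -461.17097
m₂^(3/2) = 59.75687^(1.5) = 461.93601
g_1 = m₃ / m₂^(3/2) = -461.17097 / 461.93601 ≈ -0.998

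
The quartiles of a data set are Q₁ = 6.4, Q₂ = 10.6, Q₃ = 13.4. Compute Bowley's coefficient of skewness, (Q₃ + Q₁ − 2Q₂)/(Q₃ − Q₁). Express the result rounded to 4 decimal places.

numerator: Q₃ + Q₁ − 2Q₂ = 13.4 + 6.4 − 2×10.6 = -1.4000
denominator: Q₃ − Q₁ = 13.4 − 6.4 = 7.0000
Bowley skewness = -1.4000 / 7.0000 ≈ -0.2000

-0.2000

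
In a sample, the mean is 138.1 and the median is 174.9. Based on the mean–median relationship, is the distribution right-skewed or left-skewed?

left-skewed

mean − median = 138.1 − 174.9 = -36.8
mean < median ⇒ the longer tail is on the left ⇒ left-skewed (negatively skewed).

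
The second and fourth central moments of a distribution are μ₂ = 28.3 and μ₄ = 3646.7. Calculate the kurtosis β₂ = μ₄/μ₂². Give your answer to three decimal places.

4.553

μ₂² = 28.3² = 800.89000
μ₄/μ₂² = 3646.7 / 800.89000 = 4.55331
β₂ ≈ 4.553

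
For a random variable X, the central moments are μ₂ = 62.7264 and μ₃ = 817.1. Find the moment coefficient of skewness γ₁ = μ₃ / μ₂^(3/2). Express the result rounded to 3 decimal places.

σ = √μ₂ = √62.7264 = 7.92000
σ³ = μ₂^(3/2) = 496.79309
γ₁ = μ₃/σ³ = 817.1 / 496.79309 ≈ 1.645

1.645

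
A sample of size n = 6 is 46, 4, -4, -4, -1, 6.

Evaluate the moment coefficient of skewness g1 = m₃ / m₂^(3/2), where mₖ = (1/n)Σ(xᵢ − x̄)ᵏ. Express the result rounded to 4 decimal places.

x̄ = (46 + 4 - 4 - 4 - 1 + 6) / 6 = 7.8333
deviations (xᵢ − x̄): 38.1667, -3.8333, -11.8333, -11.8333, -8.8333, -1.8333
Σ(xᵢ − x̄)² = 1832.8333 ⇒ m₂ = 1832.8333/6 = 305.47222
Σ(xᵢ − x̄)³ = 51531.4444 ⇒ m₃ = 51531.4444/6 = 8588.57407
m₂^(3/2) = 305.47222^(1.5) = 5338.97130
g1 = m₃ / m₂^(3/2) = 8588.57407 / 5338.97130 ≈ 1.6087

1.6087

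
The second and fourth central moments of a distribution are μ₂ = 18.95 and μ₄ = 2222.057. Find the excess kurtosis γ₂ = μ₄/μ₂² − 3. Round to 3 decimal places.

μ₂² = 18.95² = 359.10250
μ₄/μ₂² = 2222.057 / 359.10250 = 6.18781
γ₂ = 6.18781 − 3 ≈ 3.188

3.188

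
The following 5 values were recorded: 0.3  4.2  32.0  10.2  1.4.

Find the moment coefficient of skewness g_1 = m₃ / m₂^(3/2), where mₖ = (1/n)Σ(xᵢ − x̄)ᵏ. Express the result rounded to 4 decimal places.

x̄ = (0.3 + 4.2 + 32.0 + 10.2 + 1.4) / 5 = 9.6200
deviations (xᵢ − x̄): -9.3200, -5.4200, 22.3800, 0.5800, -8.2200
Σ(xᵢ − x̄)² = 685.0080 ⇒ m₂ = 685.0080/5 = 137.00160
Σ(xᵢ − x̄)³ = 9685.3505 ⇒ m₃ = 9685.3505/5 = 1937.07010
m₂^(3/2) = 137.00160^(1.5) = 1603.57198
g_1 = m₃ / m₂^(3/2) = 1937.07010 / 1603.57198 ≈ 1.2080

1.2080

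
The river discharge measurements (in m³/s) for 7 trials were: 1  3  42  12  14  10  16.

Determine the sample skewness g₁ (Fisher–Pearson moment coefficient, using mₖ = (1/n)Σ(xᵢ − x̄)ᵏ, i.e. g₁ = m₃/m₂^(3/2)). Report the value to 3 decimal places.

x̄ = (1 + 3 + 42 + 12 + 14 + 10 + 16) / 7 = 14.0000
deviations (xᵢ − x̄): -13.0000, -11.0000, 28.0000, -2.0000, 0.0000, -4.0000, 2.0000
Σ(xᵢ − x̄)² = 1098.0000 ⇒ m₂ = 1098.0000/7 = 156.85714
Σ(xᵢ − x̄)³ = 18360.0000 ⇒ m₃ = 18360.0000/7 = 2622.85714
m₂^(3/2) = 156.85714^(1.5) = 1964.51998
g₁ = m₃ / m₂^(3/2) = 2622.85714 / 1964.51998 ≈ 1.335

1.335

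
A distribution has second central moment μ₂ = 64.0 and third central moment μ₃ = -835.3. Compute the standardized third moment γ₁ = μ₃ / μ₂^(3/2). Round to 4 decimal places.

σ = √μ₂ = √64.0 = 8.00000
σ³ = μ₂^(3/2) = 512.00000
γ₁ = μ₃/σ³ = -835.3 / 512.00000 ≈ -1.6314

-1.6314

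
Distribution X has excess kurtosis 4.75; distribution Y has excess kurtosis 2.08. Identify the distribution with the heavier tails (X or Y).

Higher excess kurtosis ⇒ heavier tails relative to the normal distribution.
4.75 vs 2.08: the larger is 4.75, so X has heavier tails.

X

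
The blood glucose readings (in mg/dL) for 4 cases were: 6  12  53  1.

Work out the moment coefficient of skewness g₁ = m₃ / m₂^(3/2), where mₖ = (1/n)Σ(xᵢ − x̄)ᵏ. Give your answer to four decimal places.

1.0332

x̄ = (6 + 12 + 53 + 1) / 4 = 18.0000
deviations (xᵢ − x̄): -12.0000, -6.0000, 35.0000, -17.0000
Σ(xᵢ − x̄)² = 1694.0000 ⇒ m₂ = 1694.0000/4 = 423.50000
Σ(xᵢ − x̄)³ = 36018.0000 ⇒ m₃ = 36018.0000/4 = 9004.50000
m₂^(3/2) = 423.50000^(1.5) = 8715.25547
g₁ = m₃ / m₂^(3/2) = 9004.50000 / 8715.25547 ≈ 1.0332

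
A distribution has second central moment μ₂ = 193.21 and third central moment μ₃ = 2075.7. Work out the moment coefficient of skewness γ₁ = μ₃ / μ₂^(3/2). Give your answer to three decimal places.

σ = √μ₂ = √193.21 = 13.90000
σ³ = μ₂^(3/2) = 2685.61900
γ₁ = μ₃/σ³ = 2075.7 / 2685.61900 ≈ 0.773

0.773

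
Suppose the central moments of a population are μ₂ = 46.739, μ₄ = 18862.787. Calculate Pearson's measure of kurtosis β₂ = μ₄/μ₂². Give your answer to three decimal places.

8.635

μ₂² = 46.739² = 2184.53412
μ₄/μ₂² = 18862.787 / 2184.53412 = 8.63470
β₂ ≈ 8.635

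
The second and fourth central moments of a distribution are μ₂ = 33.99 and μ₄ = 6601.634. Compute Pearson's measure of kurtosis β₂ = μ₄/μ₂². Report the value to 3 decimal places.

μ₂² = 33.99² = 1155.32010
μ₄/μ₂² = 6601.634 / 1155.32010 = 5.71412
β₂ ≈ 5.714

5.714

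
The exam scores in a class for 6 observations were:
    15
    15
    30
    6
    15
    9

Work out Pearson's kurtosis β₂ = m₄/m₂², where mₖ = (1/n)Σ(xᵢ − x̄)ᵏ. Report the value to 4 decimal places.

x̄ = 15.0000
Σ(xᵢ − x̄)² = 342.0000 ⇒ m₂ = 57.00000
Σ(xᵢ − x̄)⁴ = 58482.0000 ⇒ m₄ = 9747.00000
m₂² = 3249.00000
β₂ = m₄/m₂² = 9747.00000 / 3249.00000 ≈ 3.0000

3.0000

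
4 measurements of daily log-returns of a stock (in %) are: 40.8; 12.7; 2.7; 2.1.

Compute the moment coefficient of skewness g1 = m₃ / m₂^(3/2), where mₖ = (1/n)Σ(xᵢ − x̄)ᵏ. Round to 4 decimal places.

x̄ = (40.8 + 12.7 + 2.7 + 2.1) / 4 = 14.5750
deviations (xᵢ − x̄): 26.2250, -1.8750, -11.8750, -12.4750
Σ(xᵢ − x̄)² = 987.9075 ⇒ m₂ = 987.9075/4 = 246.97687
Σ(xᵢ − x̄)³ = 14413.6781 ⇒ m₃ = 14413.6781/4 = 3603.41953
m₂^(3/2) = 246.97687^(1.5) = 3881.36457
g1 = m₃ / m₂^(3/2) = 3603.41953 / 3881.36457 ≈ 0.9284

0.9284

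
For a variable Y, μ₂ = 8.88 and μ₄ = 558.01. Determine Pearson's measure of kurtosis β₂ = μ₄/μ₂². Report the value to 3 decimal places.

7.076

μ₂² = 8.88² = 78.85440
μ₄/μ₂² = 558.01 / 78.85440 = 7.07646
β₂ ≈ 7.076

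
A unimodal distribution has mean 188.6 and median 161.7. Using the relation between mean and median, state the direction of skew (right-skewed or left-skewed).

right-skewed

mean − median = 188.6 − 161.7 = 26.9
mean > median ⇒ the longer tail is on the right ⇒ right-skewed (positively skewed).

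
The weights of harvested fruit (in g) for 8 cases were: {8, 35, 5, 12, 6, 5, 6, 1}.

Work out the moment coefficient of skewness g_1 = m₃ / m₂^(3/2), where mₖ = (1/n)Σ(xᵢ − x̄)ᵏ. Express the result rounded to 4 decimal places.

x̄ = (8 + 35 + 5 + 12 + 6 + 5 + 6 + 1) / 8 = 9.7500
deviations (xᵢ − x̄): -1.7500, 25.2500, -4.7500, 2.2500, -3.7500, -4.7500, -3.7500, -8.7500
Σ(xᵢ − x̄)² = 795.5000 ⇒ m₂ = 795.5000/8 = 99.43750
Σ(xᵢ − x̄)³ = 15114.7500 ⇒ m₃ = 15114.7500/8 = 1889.34375
m₂^(3/2) = 99.43750^(1.5) = 991.57438
g_1 = m₃ / m₂^(3/2) = 1889.34375 / 991.57438 ≈ 1.9054

1.9054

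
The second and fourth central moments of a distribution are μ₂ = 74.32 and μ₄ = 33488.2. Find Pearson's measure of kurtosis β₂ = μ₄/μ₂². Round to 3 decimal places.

μ₂² = 74.32² = 5523.46240
μ₄/μ₂² = 33488.2 / 5523.46240 = 6.06290
β₂ ≈ 6.063

6.063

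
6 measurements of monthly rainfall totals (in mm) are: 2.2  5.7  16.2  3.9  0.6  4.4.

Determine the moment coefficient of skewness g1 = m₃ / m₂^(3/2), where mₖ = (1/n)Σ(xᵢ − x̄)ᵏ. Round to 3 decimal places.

x̄ = (2.2 + 5.7 + 16.2 + 3.9 + 0.6 + 4.4) / 6 = 5.5000
deviations (xᵢ − x̄): -3.3000, 0.2000, 10.7000, -1.6000, -4.9000, -1.1000
Σ(xᵢ − x̄)² = 153.2000 ⇒ m₂ = 153.2000/6 = 25.53333
Σ(xᵢ − x̄)³ = 1066.0380 ⇒ m₃ = 1066.0380/6 = 177.67300
m₂^(3/2) = 25.53333^(1.5) = 129.02126
g1 = m₃ / m₂^(3/2) = 177.67300 / 129.02126 ≈ 1.377

1.377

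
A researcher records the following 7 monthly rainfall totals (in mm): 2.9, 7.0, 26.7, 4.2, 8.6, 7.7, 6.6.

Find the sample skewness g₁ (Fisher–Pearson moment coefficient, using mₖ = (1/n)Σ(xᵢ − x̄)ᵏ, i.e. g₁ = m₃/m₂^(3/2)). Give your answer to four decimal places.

x̄ = (2.9 + 7.0 + 26.7 + 4.2 + 8.6 + 7.7 + 6.6) / 7 = 9.1000
deviations (xᵢ − x̄): -6.2000, -2.1000, 17.6000, -4.9000, -0.5000, -1.4000, -2.5000
Σ(xᵢ − x̄)² = 385.0800 ⇒ m₂ = 385.0800/7 = 55.01143
Σ(xᵢ − x̄)³ = 5068.0440 ⇒ m₃ = 5068.0440/7 = 724.00629
m₂^(3/2) = 55.01143^(1.5) = 408.01806
g₁ = m₃ / m₂^(3/2) = 724.00629 / 408.01806 ≈ 1.7744

1.7744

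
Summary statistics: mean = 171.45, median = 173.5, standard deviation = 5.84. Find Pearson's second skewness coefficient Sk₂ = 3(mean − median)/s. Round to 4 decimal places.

-1.0531

Sk₂ = 3(171.45 − 173.5) / 5.84 = 3 × -2.0500 / 5.84
    = -6.1500 / 5.84 ≈ -1.0531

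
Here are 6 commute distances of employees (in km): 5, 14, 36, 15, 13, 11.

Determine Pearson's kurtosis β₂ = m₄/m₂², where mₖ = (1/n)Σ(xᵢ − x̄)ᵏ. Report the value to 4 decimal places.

x̄ = 15.6667
Σ(xᵢ − x̄)² = 559.3333 ⇒ m₂ = 93.22222
Σ(xᵢ − x̄)⁴ = 184414.4444 ⇒ m₄ = 30735.74074
m₂² = 8690.38272
β₂ = m₄/m₂² = 30735.74074 / 8690.38272 ≈ 3.5368

3.5368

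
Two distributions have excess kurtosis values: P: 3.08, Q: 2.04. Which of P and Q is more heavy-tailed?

Higher excess kurtosis ⇒ heavier tails relative to the normal distribution.
3.08 vs 2.04: the larger is 3.08, so P has heavier tails.

P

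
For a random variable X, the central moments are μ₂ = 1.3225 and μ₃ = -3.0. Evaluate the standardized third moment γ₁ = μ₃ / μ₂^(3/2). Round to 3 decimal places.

-1.973

σ = √μ₂ = √1.3225 = 1.15000
σ³ = μ₂^(3/2) = 1.52088
γ₁ = μ₃/σ³ = -3.0 / 1.52088 ≈ -1.973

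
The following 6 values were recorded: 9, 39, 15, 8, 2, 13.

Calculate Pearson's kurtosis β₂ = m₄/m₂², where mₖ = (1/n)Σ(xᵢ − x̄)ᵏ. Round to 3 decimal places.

3.436

x̄ = 14.3333
Σ(xᵢ − x̄)² = 831.3333 ⇒ m₂ = 138.55556
Σ(xᵢ − x̄)⁴ = 395763.7778 ⇒ m₄ = 65960.62963
m₂² = 19197.64198
β₂ = m₄/m₂² = 65960.62963 / 19197.64198 ≈ 3.436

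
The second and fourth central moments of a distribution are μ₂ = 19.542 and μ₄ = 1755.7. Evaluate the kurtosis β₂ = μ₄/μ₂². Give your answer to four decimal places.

μ₂² = 19.542² = 381.88976
μ₄/μ₂² = 1755.7 / 381.88976 = 4.59740
β₂ ≈ 4.5974

4.5974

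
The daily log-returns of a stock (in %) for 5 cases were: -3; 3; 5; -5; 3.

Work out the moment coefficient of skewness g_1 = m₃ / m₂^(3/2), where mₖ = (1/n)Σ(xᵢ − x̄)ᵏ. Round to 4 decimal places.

x̄ = (-3 + 3 + 5 - 5 + 3) / 5 = 0.6000
deviations (xᵢ − x̄): -3.6000, 2.4000, 4.4000, -5.6000, 2.4000
Σ(xᵢ − x̄)² = 75.2000 ⇒ m₂ = 75.2000/5 = 15.04000
Σ(xᵢ − x̄)³ = -109.4400 ⇒ m₃ = -109.4400/5 = -21.88800
m₂^(3/2) = 15.04000^(1.5) = 58.32728
g_1 = m₃ / m₂^(3/2) = -21.88800 / 58.32728 ≈ -0.3753

-0.3753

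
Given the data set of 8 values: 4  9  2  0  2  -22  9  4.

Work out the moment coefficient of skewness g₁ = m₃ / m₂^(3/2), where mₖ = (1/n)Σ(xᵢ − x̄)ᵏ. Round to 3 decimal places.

x̄ = (4 + 9 + 2 + 0 + 2 - 22 + 9 + 4) / 8 = 1.0000
deviations (xᵢ − x̄): 3.0000, 8.0000, 1.0000, -1.0000, 1.0000, -23.0000, 8.0000, 3.0000
Σ(xᵢ − x̄)² = 678.0000 ⇒ m₂ = 678.0000/8 = 84.75000
Σ(xᵢ − x̄)³ = -11088.0000 ⇒ m₃ = -11088.0000/8 = -1386.00000
m₂^(3/2) = 84.75000^(1.5) = 780.20649
g₁ = m₃ / m₂^(3/2) = -1386.00000 / 780.20649 ≈ -1.776

-1.776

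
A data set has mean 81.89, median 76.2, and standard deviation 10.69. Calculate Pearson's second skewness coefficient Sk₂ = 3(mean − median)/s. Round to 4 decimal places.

1.5968

Sk₂ = 3(81.89 − 76.2) / 10.69 = 3 × 5.6900 / 10.69
    = 17.0700 / 10.69 ≈ 1.5968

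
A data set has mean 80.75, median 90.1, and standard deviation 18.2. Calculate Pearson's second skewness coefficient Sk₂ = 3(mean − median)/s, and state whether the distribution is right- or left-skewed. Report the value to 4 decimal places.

Sk₂ = 3(80.75 − 90.1) / 18.2 = 3 × -9.3500 / 18.2
    = -28.0500 / 18.2 ≈ -1.5412
Sk₂ < 0 ⇒ mean < median ⇒ left-skewed (negative skew).

-1.5412, left-skewed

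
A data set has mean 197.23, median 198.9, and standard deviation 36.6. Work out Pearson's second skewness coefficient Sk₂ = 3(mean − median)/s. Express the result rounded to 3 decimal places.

-0.137

Sk₂ = 3(197.23 − 198.9) / 36.6 = 3 × -1.6700 / 36.6
    = -5.0100 / 36.6 ≈ -0.137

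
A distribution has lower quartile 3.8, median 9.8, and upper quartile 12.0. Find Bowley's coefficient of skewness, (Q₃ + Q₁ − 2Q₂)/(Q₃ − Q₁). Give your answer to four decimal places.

-0.4634

numerator: Q₃ + Q₁ − 2Q₂ = 12.0 + 3.8 − 2×9.8 = -3.8000
denominator: Q₃ − Q₁ = 12.0 − 3.8 = 8.2000
Bowley skewness = -3.8000 / 8.2000 ≈ -0.4634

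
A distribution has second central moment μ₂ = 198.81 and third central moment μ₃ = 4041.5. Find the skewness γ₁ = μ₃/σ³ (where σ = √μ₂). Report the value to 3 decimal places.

1.442

σ = √μ₂ = √198.81 = 14.10000
σ³ = μ₂^(3/2) = 2803.22100
γ₁ = μ₃/σ³ = 4041.5 / 2803.22100 ≈ 1.442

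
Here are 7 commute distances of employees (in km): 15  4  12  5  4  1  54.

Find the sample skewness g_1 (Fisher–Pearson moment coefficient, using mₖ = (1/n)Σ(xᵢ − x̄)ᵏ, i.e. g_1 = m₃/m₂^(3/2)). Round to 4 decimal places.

x̄ = (15 + 4 + 12 + 5 + 4 + 1 + 54) / 7 = 13.5714
deviations (xᵢ − x̄): 1.4286, -9.5714, -1.5714, -8.5714, -9.5714, -12.5714, 40.4286
Σ(xᵢ − x̄)² = 2053.7143 ⇒ m₂ = 2053.7143/7 = 293.38776
Σ(xᵢ − x̄)³ = 61708.0408 ⇒ m₃ = 61708.0408/7 = 8815.43440
m₂^(3/2) = 293.38776^(1.5) = 5025.31137
g_1 = m₃ / m₂^(3/2) = 8815.43440 / 5025.31137 ≈ 1.7542

1.7542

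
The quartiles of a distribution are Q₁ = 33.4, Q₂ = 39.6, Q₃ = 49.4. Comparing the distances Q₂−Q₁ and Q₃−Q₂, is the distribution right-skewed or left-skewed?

Q₂ − Q₁ = 6.2;  Q₃ − Q₂ = 9.8
Q₃ − Q₂ > Q₂ − Q₁ ⇒ the upper half is more spread out ⇒ right-skewed.

right-skewed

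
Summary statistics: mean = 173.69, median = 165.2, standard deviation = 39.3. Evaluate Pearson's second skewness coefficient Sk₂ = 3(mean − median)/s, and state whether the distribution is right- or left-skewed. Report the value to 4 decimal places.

Sk₂ = 3(173.69 − 165.2) / 39.3 = 3 × 8.4900 / 39.3
    = 25.4700 / 39.3 ≈ 0.6481
Sk₂ > 0 ⇒ mean > median ⇒ right-skewed (positive skew).

0.6481, right-skewed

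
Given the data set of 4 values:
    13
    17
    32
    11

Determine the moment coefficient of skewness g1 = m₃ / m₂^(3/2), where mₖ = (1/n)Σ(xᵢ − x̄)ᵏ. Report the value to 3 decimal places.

x̄ = (13 + 17 + 32 + 11) / 4 = 18.2500
deviations (xᵢ − x̄): -5.2500, -1.2500, 13.7500, -7.2500
Σ(xᵢ − x̄)² = 270.7500 ⇒ m₂ = 270.7500/4 = 67.68750
Σ(xᵢ − x̄)³ = 2071.8750 ⇒ m₃ = 2071.8750/4 = 517.96875
m₂^(3/2) = 67.68750^(1.5) = 556.88140
g1 = m₃ / m₂^(3/2) = 517.96875 / 556.88140 ≈ 0.930

0.930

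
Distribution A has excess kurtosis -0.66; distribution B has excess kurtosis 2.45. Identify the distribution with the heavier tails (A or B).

B

Higher excess kurtosis ⇒ heavier tails relative to the normal distribution.
-0.66 vs 2.45: the larger is 2.45, so B has heavier tails. (B is leptokurtic — heavier-than-normal tails; the other is platykurtic.)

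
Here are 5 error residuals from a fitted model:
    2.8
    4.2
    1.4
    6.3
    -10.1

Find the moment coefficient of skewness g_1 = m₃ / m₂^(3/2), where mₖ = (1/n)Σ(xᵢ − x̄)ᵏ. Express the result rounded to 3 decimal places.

-1.204

x̄ = (2.8 + 4.2 + 1.4 + 6.3 - 10.1) / 5 = 0.9200
deviations (xᵢ − x̄): 1.8800, 3.2800, 0.4800, 5.3800, -11.0200
Σ(xᵢ − x̄)² = 164.9080 ⇒ m₂ = 164.9080/5 = 32.98160
Σ(xᵢ − x̄)³ = -1140.5095 ⇒ m₃ = -1140.5095/5 = -228.10190
m₂^(3/2) = 32.98160^(1.5) = 189.41204
g_1 = m₃ / m₂^(3/2) = -228.10190 / 189.41204 ≈ -1.204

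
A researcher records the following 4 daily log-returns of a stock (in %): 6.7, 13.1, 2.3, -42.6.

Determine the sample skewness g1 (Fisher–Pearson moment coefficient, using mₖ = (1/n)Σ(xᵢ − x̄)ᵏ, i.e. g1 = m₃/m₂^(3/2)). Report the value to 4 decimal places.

-1.0488

x̄ = (6.7 + 13.1 + 2.3 - 42.6) / 4 = -5.1250
deviations (xᵢ − x̄): 11.8250, 18.2250, 7.4250, -37.4750
Σ(xᵢ − x̄)² = 1931.4875 ⇒ m₂ = 1931.4875/4 = 482.87188
Σ(xᵢ − x̄)³ = -44512.6894 ⇒ m₃ = -44512.6894/4 = -11128.17234
m₂^(3/2) = 482.87188^(1.5) = 10610.79358
g1 = m₃ / m₂^(3/2) = -11128.17234 / 10610.79358 ≈ -1.0488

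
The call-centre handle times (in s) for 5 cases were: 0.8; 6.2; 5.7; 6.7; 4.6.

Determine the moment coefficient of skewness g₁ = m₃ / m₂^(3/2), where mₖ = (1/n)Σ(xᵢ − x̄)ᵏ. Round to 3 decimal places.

-1.131

x̄ = (0.8 + 6.2 + 5.7 + 6.7 + 4.6) / 5 = 4.8000
deviations (xᵢ − x̄): -4.0000, 1.4000, 0.9000, 1.9000, -0.2000
Σ(xᵢ − x̄)² = 22.4200 ⇒ m₂ = 22.4200/5 = 4.48400
Σ(xᵢ − x̄)³ = -53.6760 ⇒ m₃ = -53.6760/5 = -10.73520
m₂^(3/2) = 4.48400^(1.5) = 9.49508
g₁ = m₃ / m₂^(3/2) = -10.73520 / 9.49508 ≈ -1.131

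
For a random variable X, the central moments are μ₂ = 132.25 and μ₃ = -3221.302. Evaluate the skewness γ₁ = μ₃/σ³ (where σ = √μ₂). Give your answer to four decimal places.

-2.1181

σ = √μ₂ = √132.25 = 11.50000
σ³ = μ₂^(3/2) = 1520.87500
γ₁ = μ₃/σ³ = -3221.302 / 1520.87500 ≈ -2.1181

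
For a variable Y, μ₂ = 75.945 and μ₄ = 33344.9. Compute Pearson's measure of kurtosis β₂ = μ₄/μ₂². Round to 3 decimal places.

μ₂² = 75.945² = 5767.64302
μ₄/μ₂² = 33344.9 / 5767.64302 = 5.78137
β₂ ≈ 5.781

5.781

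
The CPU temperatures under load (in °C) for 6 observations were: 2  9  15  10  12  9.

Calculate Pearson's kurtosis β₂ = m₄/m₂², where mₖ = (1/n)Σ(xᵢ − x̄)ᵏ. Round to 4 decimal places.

x̄ = 9.5000
Σ(xᵢ − x̄)² = 93.5000 ⇒ m₂ = 15.58333
Σ(xᵢ − x̄)⁴ = 4118.3750 ⇒ m₄ = 686.39583
m₂² = 242.84028
β₂ = m₄/m₂² = 686.39583 / 242.84028 ≈ 2.8265

2.8265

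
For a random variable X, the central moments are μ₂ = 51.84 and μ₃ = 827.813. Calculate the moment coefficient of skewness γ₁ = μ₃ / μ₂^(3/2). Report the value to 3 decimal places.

2.218

σ = √μ₂ = √51.84 = 7.20000
σ³ = μ₂^(3/2) = 373.24800
γ₁ = μ₃/σ³ = 827.813 / 373.24800 ≈ 2.218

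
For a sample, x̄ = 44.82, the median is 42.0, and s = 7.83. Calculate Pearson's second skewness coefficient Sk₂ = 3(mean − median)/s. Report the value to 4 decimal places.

Sk₂ = 3(44.82 − 42.0) / 7.83 = 3 × 2.8200 / 7.83
    = 8.4600 / 7.83 ≈ 1.0805

1.0805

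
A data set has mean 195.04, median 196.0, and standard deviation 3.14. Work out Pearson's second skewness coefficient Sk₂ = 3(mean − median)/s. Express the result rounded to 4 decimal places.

-0.9172

Sk₂ = 3(195.04 − 196.0) / 3.14 = 3 × -0.9600 / 3.14
    = -2.8800 / 3.14 ≈ -0.9172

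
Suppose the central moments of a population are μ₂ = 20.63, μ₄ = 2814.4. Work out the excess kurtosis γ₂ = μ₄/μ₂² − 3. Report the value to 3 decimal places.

μ₂² = 20.63² = 425.59690
μ₄/μ₂² = 2814.4 / 425.59690 = 6.61283
γ₂ = 6.61283 − 3 ≈ 3.613

3.613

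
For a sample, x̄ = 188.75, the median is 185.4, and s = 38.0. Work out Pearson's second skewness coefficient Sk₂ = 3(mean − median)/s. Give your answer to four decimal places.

Sk₂ = 3(188.75 − 185.4) / 38.0 = 3 × 3.3500 / 38.0
    = 10.0500 / 38.0 ≈ 0.2645

0.2645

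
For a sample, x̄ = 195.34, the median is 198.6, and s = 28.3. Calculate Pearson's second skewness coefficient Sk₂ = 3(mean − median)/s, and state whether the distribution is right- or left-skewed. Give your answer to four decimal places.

Sk₂ = 3(195.34 − 198.6) / 28.3 = 3 × -3.2600 / 28.3
    = -9.7800 / 28.3 ≈ -0.3456
Sk₂ < 0 ⇒ mean < median ⇒ left-skewed (negative skew).

-0.3456, left-skewed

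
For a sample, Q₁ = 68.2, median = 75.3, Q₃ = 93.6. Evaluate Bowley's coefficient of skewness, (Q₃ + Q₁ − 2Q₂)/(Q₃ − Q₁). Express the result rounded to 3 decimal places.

0.441

numerator: Q₃ + Q₁ − 2Q₂ = 93.6 + 68.2 − 2×75.3 = 11.2000
denominator: Q₃ − Q₁ = 93.6 − 68.2 = 25.4000
Bowley skewness = 11.2000 / 25.4000 ≈ 0.441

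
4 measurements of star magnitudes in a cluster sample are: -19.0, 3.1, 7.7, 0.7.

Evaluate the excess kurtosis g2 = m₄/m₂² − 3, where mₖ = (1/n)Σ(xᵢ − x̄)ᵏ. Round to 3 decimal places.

x̄ = -1.8750
Σ(xᵢ − x̄)² = 416.3275 ⇒ m₂ = 104.08188
Σ(xᵢ − x̄)⁴ = 95066.6224 ⇒ m₄ = 23766.65561
m₂² = 10833.03670
g2 = m₄/m₂² − 3 = 2.19391 − 3 ≈ -0.806

-0.806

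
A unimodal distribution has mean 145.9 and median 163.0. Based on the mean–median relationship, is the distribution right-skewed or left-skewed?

mean − median = 145.9 − 163.0 = -17.1
mean < median ⇒ the longer tail is on the left ⇒ left-skewed (negatively skewed).

left-skewed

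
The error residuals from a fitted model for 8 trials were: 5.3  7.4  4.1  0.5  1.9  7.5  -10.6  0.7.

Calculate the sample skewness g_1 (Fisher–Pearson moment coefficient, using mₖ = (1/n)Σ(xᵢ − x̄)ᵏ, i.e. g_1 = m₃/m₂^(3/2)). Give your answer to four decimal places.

-1.3213

x̄ = (5.3 + 7.4 + 4.1 + 0.5 + 1.9 + 7.5 - 10.6 + 0.7) / 8 = 2.1000
deviations (xᵢ − x̄): 3.2000, 5.3000, 2.0000, -1.6000, -0.2000, 5.4000, -12.7000, -1.4000
Σ(xᵢ − x̄)² = 237.3400 ⇒ m₂ = 237.3400/8 = 29.66750
Σ(xᵢ − x̄)³ = -1708.1220 ⇒ m₃ = -1708.1220/8 = -213.51525
m₂^(3/2) = 29.66750^(1.5) = 161.59258
g_1 = m₃ / m₂^(3/2) = -213.51525 / 161.59258 ≈ -1.3213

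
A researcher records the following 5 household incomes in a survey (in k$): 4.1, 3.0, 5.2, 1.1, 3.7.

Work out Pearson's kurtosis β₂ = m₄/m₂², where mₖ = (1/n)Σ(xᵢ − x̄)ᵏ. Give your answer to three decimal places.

x̄ = 3.4200
Σ(xᵢ − x̄)² = 9.2680 ⇒ m₂ = 1.85360
Σ(xᵢ − x̄)⁴ = 39.2601 ⇒ m₄ = 7.85201
m₂² = 3.43583
β₂ = m₄/m₂² = 7.85201 / 3.43583 ≈ 2.285

2.285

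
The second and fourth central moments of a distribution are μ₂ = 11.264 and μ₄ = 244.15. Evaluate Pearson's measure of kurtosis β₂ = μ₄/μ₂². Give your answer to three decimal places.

μ₂² = 11.264² = 126.87770
μ₄/μ₂² = 244.15 / 126.87770 = 1.92429
β₂ ≈ 1.924

1.924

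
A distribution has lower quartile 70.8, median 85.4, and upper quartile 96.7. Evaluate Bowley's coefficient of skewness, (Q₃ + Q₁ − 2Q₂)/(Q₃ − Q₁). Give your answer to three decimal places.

numerator: Q₃ + Q₁ − 2Q₂ = 96.7 + 70.8 − 2×85.4 = -3.3000
denominator: Q₃ − Q₁ = 96.7 − 70.8 = 25.9000
Bowley skewness = -3.3000 / 25.9000 ≈ -0.127

-0.127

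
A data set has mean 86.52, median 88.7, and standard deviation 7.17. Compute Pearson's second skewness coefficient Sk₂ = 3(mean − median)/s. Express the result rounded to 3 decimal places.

-0.912

Sk₂ = 3(86.52 − 88.7) / 7.17 = 3 × -2.1800 / 7.17
    = -6.5400 / 7.17 ≈ -0.912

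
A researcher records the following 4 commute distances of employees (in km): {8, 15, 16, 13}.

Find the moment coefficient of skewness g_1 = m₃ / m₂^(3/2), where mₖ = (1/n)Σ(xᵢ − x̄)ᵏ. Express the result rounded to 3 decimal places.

-0.768

x̄ = (8 + 15 + 16 + 13) / 4 = 13.0000
deviations (xᵢ − x̄): -5.0000, 2.0000, 3.0000, 0.0000
Σ(xᵢ − x̄)² = 38.0000 ⇒ m₂ = 38.0000/4 = 9.50000
Σ(xᵢ − x̄)³ = -90.0000 ⇒ m₃ = -90.0000/4 = -22.50000
m₂^(3/2) = 9.50000^(1.5) = 29.28097
g_1 = m₃ / m₂^(3/2) = -22.50000 / 29.28097 ≈ -0.768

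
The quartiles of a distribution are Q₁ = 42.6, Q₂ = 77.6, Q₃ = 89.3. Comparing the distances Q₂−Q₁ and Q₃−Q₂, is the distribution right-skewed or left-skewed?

left-skewed

Q₂ − Q₁ = 35.0;  Q₃ − Q₂ = 11.7
Q₂ − Q₁ > Q₃ − Q₂ ⇒ the lower half is more spread out ⇒ left-skewed.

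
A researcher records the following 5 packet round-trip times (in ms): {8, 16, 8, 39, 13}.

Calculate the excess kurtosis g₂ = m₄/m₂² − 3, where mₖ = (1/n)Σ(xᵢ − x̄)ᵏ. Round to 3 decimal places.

x̄ = 16.8000
Σ(xᵢ − x̄)² = 662.8000 ⇒ m₂ = 132.56000
Σ(xᵢ − x̄)⁴ = 255094.0960 ⇒ m₄ = 51018.81920
m₂² = 17572.15360
g₂ = m₄/m₂² − 3 = 2.90339 − 3 ≈ -0.097

-0.097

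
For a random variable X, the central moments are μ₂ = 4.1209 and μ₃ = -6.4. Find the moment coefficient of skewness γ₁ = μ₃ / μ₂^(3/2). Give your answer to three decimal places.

-0.765

σ = √μ₂ = √4.1209 = 2.03000
σ³ = μ₂^(3/2) = 8.36543
γ₁ = μ₃/σ³ = -6.4 / 8.36543 ≈ -0.765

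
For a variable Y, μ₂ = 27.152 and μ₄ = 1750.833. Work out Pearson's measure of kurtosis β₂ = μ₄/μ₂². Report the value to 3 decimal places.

2.375

μ₂² = 27.152² = 737.23110
μ₄/μ₂² = 1750.833 / 737.23110 = 2.37488
β₂ ≈ 2.375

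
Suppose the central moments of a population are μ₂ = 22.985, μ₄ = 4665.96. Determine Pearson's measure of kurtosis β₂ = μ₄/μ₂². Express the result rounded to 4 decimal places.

μ₂² = 22.985² = 528.31022
μ₄/μ₂² = 4665.96 / 528.31022 = 8.83186
β₂ ≈ 8.8319

8.8319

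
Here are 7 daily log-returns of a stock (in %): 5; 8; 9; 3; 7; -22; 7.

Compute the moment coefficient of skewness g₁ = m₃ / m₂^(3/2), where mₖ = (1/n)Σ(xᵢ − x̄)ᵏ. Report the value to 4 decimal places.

x̄ = (5 + 8 + 9 + 3 + 7 - 22 + 7) / 7 = 2.4286
deviations (xᵢ − x̄): 2.5714, 5.5714, 6.5714, 0.5714, 4.5714, -24.4286, 4.5714
Σ(xᵢ − x̄)² = 719.7143 ⇒ m₂ = 719.7143/7 = 102.81633
Σ(xᵢ − x̄)³ = -13912.8980 ⇒ m₃ = -13912.8980/7 = -1987.55685
m₂^(3/2) = 102.81633^(1.5) = 1042.54095
g₁ = m₃ / m₂^(3/2) = -1987.55685 / 1042.54095 ≈ -1.9065

-1.9065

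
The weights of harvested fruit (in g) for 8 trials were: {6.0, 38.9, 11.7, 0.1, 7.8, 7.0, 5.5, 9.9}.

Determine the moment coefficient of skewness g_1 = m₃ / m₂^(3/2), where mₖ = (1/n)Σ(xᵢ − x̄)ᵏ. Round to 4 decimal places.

x̄ = (6.0 + 38.9 + 11.7 + 0.1 + 7.8 + 7.0 + 5.5 + 9.9) / 8 = 10.8625
deviations (xᵢ − x̄): -4.8625, 28.0375, 0.8375, -10.7625, -3.0625, -3.8625, -5.3625, -0.9625
Σ(xᵢ − x̄)² = 980.2588 ⇒ m₂ = 980.2588/8 = 122.53234
Σ(xᵢ − x̄)³ = 20437.8565 ⇒ m₃ = 20437.8565/8 = 2554.73207
m₂^(3/2) = 122.53234^(1.5) = 1356.36355
g_1 = m₃ / m₂^(3/2) = 2554.73207 / 1356.36355 ≈ 1.8835

1.8835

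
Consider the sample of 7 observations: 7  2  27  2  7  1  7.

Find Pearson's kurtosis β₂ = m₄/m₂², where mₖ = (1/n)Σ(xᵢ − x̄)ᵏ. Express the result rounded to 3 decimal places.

4.376

x̄ = 7.5714
Σ(xᵢ − x̄)² = 483.7143 ⇒ m₂ = 69.10204
Σ(xᵢ − x̄)⁴ = 146275.3528 ⇒ m₄ = 20896.47897
m₂² = 4775.09204
β₂ = m₄/m₂² = 20896.47897 / 4775.09204 ≈ 4.376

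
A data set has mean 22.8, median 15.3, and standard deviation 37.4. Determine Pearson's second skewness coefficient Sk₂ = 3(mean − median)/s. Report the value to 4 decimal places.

Sk₂ = 3(22.8 − 15.3) / 37.4 = 3 × 7.5000 / 37.4
    = 22.5000 / 37.4 ≈ 0.6016

0.6016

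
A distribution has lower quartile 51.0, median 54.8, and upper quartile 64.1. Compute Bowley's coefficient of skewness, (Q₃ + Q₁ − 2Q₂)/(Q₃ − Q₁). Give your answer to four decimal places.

0.4198

numerator: Q₃ + Q₁ − 2Q₂ = 64.1 + 51.0 − 2×54.8 = 5.5000
denominator: Q₃ − Q₁ = 64.1 − 51.0 = 13.1000
Bowley skewness = 5.5000 / 13.1000 ≈ 0.4198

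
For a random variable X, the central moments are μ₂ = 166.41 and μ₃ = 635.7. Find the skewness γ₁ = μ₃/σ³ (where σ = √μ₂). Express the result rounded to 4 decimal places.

0.2961

σ = √μ₂ = √166.41 = 12.90000
σ³ = μ₂^(3/2) = 2146.68900
γ₁ = μ₃/σ³ = 635.7 / 2146.68900 ≈ 0.2961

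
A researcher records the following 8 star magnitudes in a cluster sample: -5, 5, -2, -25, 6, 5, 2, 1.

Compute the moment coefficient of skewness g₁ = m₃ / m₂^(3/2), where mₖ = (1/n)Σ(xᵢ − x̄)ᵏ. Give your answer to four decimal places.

x̄ = (-5 + 5 - 2 - 25 + 6 + 5 + 2 + 1) / 8 = -1.6250
deviations (xᵢ − x̄): -3.3750, 6.6250, -0.3750, -23.3750, 7.6250, 6.6250, 3.6250, 2.6250
Σ(xᵢ − x̄)² = 723.8750 ⇒ m₂ = 723.8750/8 = 90.48438
Σ(xᵢ − x̄)³ = -11719.7813 ⇒ m₃ = -11719.7813/8 = -1464.97266
m₂^(3/2) = 90.48438^(1.5) = 860.71701
g₁ = m₃ / m₂^(3/2) = -1464.97266 / 860.71701 ≈ -1.7020

-1.7020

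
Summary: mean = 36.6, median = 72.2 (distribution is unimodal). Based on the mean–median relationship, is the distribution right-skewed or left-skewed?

mean − median = 36.6 − 72.2 = -35.6
mean < median ⇒ the longer tail is on the left ⇒ left-skewed (negatively skewed).

left-skewed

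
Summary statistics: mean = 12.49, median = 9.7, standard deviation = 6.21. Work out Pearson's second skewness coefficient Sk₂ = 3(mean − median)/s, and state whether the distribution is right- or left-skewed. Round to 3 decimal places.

Sk₂ = 3(12.49 − 9.7) / 6.21 = 3 × 2.7900 / 6.21
    = 8.3700 / 6.21 ≈ 1.348
Sk₂ > 0 ⇒ mean > median ⇒ right-skewed (positive skew).

1.348, right-skewed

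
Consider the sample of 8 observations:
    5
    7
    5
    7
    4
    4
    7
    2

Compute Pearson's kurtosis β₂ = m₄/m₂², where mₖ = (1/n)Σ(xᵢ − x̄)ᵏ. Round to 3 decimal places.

x̄ = 5.1250
Σ(xᵢ − x̄)² = 22.8750 ⇒ m₂ = 2.85938
Σ(xᵢ − x̄)⁴ = 135.6504 ⇒ m₄ = 16.95630
m₂² = 8.17603
β₂ = m₄/m₂² = 16.95630 / 8.17603 ≈ 2.074

2.074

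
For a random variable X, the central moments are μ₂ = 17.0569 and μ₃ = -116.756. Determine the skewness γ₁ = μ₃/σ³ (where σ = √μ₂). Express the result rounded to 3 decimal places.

-1.657

σ = √μ₂ = √17.0569 = 4.13000
σ³ = μ₂^(3/2) = 70.44500
γ₁ = μ₃/σ³ = -116.756 / 70.44500 ≈ -1.657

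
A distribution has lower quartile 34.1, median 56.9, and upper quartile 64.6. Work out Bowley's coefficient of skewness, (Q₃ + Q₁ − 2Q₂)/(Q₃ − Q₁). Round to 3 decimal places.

numerator: Q₃ + Q₁ − 2Q₂ = 64.6 + 34.1 − 2×56.9 = -15.1000
denominator: Q₃ − Q₁ = 64.6 − 34.1 = 30.5000
Bowley skewness = -15.1000 / 30.5000 ≈ -0.495

-0.495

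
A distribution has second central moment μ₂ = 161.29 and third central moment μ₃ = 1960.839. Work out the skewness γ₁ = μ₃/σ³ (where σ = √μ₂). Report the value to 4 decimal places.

0.9573

σ = √μ₂ = √161.29 = 12.70000
σ³ = μ₂^(3/2) = 2048.38300
γ₁ = μ₃/σ³ = 1960.839 / 2048.38300 ≈ 0.9573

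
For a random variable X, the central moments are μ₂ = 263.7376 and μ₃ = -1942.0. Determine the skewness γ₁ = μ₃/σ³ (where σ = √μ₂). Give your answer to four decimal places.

σ = √μ₂ = √263.7376 = 16.24000
σ³ = μ₂^(3/2) = 4283.09862
γ₁ = μ₃/σ³ = -1942.0 / 4283.09862 ≈ -0.4534

-0.4534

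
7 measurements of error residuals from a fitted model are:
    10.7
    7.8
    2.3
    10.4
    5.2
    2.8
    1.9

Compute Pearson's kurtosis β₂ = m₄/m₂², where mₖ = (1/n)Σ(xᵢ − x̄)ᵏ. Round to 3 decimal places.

1.401

x̄ = 5.8714
Σ(xᵢ − x̄)² = 85.9543 ⇒ m₂ = 12.27918
Σ(xᵢ − x̄)⁴ = 1478.6580 ⇒ m₄ = 211.23686
m₂² = 150.77835
β₂ = m₄/m₂² = 211.23686 / 150.77835 ≈ 1.401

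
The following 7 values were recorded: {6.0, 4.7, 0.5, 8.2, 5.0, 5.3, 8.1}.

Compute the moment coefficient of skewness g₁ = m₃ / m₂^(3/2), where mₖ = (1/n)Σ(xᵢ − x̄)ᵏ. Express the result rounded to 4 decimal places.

x̄ = (6.0 + 4.7 + 0.5 + 8.2 + 5.0 + 5.3 + 8.1) / 7 = 5.4000
deviations (xᵢ − x̄): 0.6000, -0.7000, -4.9000, 2.8000, -0.4000, -0.1000, 2.7000
Σ(xᵢ − x̄)² = 40.1600 ⇒ m₂ = 40.1600/7 = 5.73714
Σ(xᵢ − x̄)³ = -76.2060 ⇒ m₃ = -76.2060/7 = -10.88657
m₂^(3/2) = 5.73714^(1.5) = 13.74180
g₁ = m₃ / m₂^(3/2) = -10.88657 / 13.74180 ≈ -0.7922

-0.7922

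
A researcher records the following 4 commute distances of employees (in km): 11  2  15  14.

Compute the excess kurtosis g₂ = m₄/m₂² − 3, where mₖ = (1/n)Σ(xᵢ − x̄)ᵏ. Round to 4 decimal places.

-0.9029

x̄ = 10.5000
Σ(xᵢ − x̄)² = 105.0000 ⇒ m₂ = 26.25000
Σ(xᵢ − x̄)⁴ = 5780.2500 ⇒ m₄ = 1445.06250
m₂² = 689.06250
g₂ = m₄/m₂² − 3 = 2.09714 − 3 ≈ -0.9029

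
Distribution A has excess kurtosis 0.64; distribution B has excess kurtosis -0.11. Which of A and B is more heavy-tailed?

A

Higher excess kurtosis ⇒ heavier tails relative to the normal distribution.
0.64 vs -0.11: the larger is 0.64, so A has heavier tails. (A is leptokurtic — heavier-than-normal tails; the other is platykurtic.)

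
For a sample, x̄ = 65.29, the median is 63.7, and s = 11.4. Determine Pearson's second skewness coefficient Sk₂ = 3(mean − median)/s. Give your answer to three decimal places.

0.418

Sk₂ = 3(65.29 − 63.7) / 11.4 = 3 × 1.5900 / 11.4
    = 4.7700 / 11.4 ≈ 0.418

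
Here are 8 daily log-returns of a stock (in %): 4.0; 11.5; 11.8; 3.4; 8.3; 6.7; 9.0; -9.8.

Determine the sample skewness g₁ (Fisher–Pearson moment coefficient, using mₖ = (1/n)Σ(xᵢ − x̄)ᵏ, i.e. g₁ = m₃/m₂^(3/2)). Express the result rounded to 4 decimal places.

x̄ = (4.0 + 11.5 + 11.8 + 3.4 + 8.3 + 6.7 + 9.0 - 9.8) / 8 = 5.6125
deviations (xᵢ − x̄): -1.6125, 5.8875, 6.1875, -2.2125, 2.6875, 1.0875, 3.3875, -15.4125
Σ(xᵢ − x̄)² = 337.8688 ⇒ m₂ = 337.8688/8 = 42.23359
Σ(xᵢ − x̄)³ = -3175.6531 ⇒ m₃ = -3175.6531/8 = -396.95664
m₂^(3/2) = 42.23359^(1.5) = 274.46505
g₁ = m₃ / m₂^(3/2) = -396.95664 / 274.46505 ≈ -1.4463

-1.4463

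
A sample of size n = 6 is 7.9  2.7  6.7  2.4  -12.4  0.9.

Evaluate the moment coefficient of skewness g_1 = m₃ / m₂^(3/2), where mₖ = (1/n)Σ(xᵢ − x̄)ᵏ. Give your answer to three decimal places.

-1.244

x̄ = (7.9 + 2.7 + 6.7 + 2.4 - 12.4 + 0.9) / 6 = 1.3667
deviations (xᵢ − x̄): 6.5333, 1.3333, 5.3333, 1.0333, -13.7667, -0.4667
Σ(xᵢ − x̄)² = 263.7133 ⇒ m₂ = 263.7133/6 = 43.95222
Σ(xᵢ − x̄)³ = -2175.1264 ⇒ m₃ = -2175.1264/6 = -362.52107
m₂^(3/2) = 43.95222^(1.5) = 291.38773
g_1 = m₃ / m₂^(3/2) = -362.52107 / 291.38773 ≈ -1.244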